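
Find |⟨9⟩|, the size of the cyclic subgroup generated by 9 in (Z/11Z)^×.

5

ord(9) | φ(11) = 11 − 1 = 10 = 2 · 5.
Divisors of 10: 1, 2, 5, 10.
Check 9^d mod 11 for each divisor in increasing order:
9^1 ≡ 9 (mod 11)
9^2 ≡ 4 (mod 11)
9^5 ≡ 1 (mod 11) ✓
Therefore the multiplicative order of 9 modulo 11 is 5.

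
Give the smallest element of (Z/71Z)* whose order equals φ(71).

7

φ(71) = 71 − 1 = 70 = 2 · 5 · 7.
Test candidates g = 2, 3, … against the prime factors q ∈ {2, 5, 7} of φ(71): g is a generator iff g^(70/q) ≢ 1 for every such q.
g = 2: 2^35 ≡ 1 — hits 1, so not a primitive root.
g = 3: 3^35 ≡ 1 — hits 1, so not a primitive root.
g = 4: 4^35 ≡ 1 — hits 1, so not a primitive root.
g = 5: 5^35 ≡ 1 — hits 1, so not a primitive root.
g = 6: 6^35 ≡ 1 — hits 1, so not a primitive root.
g = 7: 7^35 ≡ 70; 7^14 ≡ 54; 7^10 ≡ 45 — none is 1, so 7 is a primitive root.
Hence the least primitive root of 71 is 7.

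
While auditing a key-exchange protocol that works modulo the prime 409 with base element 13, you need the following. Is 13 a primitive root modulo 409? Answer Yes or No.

φ(409) = 409 − 1 = 408 = 2^3 · 3 · 17.
13 is a primitive root mod 409 iff 13^(φ(409)/q) ≢ 1 for every prime q | φ(409), i.e. q ∈ {2, 3, 17}.
13^204 ≡ 408 (mod 409)  [q = 2: ≢ 1 ✓]
13^136 ≡ 1 (mod 409)  [q = 3: ≡ 1 ✗]
13^24 ≡ 180 (mod 409)  [q = 17: ≢ 1 ✓]
The check at q = 3 fails, so 13 generates a proper subgroup.

No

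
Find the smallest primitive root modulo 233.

3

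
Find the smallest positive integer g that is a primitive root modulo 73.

5

φ(73) = 73 − 1 = 72 = 2^3 · 3^2.
g is a primitive root iff g^(72/q) ≢ 1 (mod 73) for each prime q ∈ {2, 3}.
g = 2: 2^36 ≡ 1 — hits 1, so not a primitive root.
g = 3: 3^36 ≡ 1 — hits 1, so not a primitive root.
g = 4: 4^36 ≡ 1 — hits 1, so not a primitive root.
g = 5: 5^36 ≡ 72; 5^24 ≡ 8 — none is 1, so 5 is a primitive root.
Hence the least primitive root of 73 is 5.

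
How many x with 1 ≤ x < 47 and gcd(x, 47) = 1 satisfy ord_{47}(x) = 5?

φ(47) = 47 − 1 = 46 = 2 · 23.
(Z/47Z)^× is cyclic (|G| = 46); a cyclic group of order m has exactly φ(d) elements of each order d | m, and none otherwise.
5 does not divide 46, so no element of (Z/47Z)^× has order 5.

0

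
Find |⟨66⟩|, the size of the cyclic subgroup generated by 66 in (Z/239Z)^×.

Since 66 ∈ (Z/239Z)^×, its order divides φ(239) = 239 − 1 = 238 = 2 · 7 · 17.
Divisors of 238: 1, 2, 7, 14, 17, 34, 119, 238.
Check 66^d mod 239 for each divisor in increasing order:
66^1 ≡ 66 (mod 239)
66^2 ≡ 54 (mod 239)
66^7 ≡ 187 (mod 239)
66^14 ≡ 75 (mod 239)
66^17 ≡ 98 (mod 239)
66^34 ≡ 44 (mod 239)
66^119 ≡ 1 (mod 239) ✓
Hence ord(66) = 119.

119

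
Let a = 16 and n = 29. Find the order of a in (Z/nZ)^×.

Since 16 ∈ (Z/29Z)^×, its order divides φ(29) = 29 − 1 = 28 = 2^2 · 7.
Divisors of 28: 1, 2, 4, 7, 14, 28.
Test each divisor d:
16^1 ≡ 16 (mod 29)
16^2 ≡ 24 (mod 29)
16^4 ≡ 25 (mod 29)
16^7 ≡ 1 (mod 29) ✓
The smallest such exponent is 7, so the order of 16 is 7.

7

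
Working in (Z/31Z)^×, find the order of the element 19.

15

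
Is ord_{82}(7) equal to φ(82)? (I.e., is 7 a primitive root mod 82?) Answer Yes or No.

Yes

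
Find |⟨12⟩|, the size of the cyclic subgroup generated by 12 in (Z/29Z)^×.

4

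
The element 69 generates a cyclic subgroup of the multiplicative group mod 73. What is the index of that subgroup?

The order of 69 must divide φ(73) = 73 − 1 = 72 = 2^3 · 3^2.
Divisors of 72: 1, 2, 3, 4, 6, 8, 9, 12, 18, 24, 36, 72.
Test each divisor d:
69^1 ≡ 69
69^2 ≡ 16
69^3 ≡ 9
69^4 ≡ 37
69^6 ≡ 8
69^8 ≡ 55
69^9 ≡ 72
69^12 ≡ 64
69^18 ≡ 1
Thus |⟨69⟩| = ord(69) = 18.
[(Z/73Z)^× : ⟨69⟩] = 72/18 = 4.

4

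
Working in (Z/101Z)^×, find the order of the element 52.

25

By Lagrange's theorem, ord_101(52) divides φ(101) = 101 − 1 = 100 = 2^2 · 5^2.
Divisors of 100: 1, 2, 4, 5, 10, 20, 25, 50, 100.
Compute 52^d (mod 101) for the divisors d until we hit 1:
52^1 ≡ 52
52^2 ≡ 78
52^4 ≡ 24
52^5 ≡ 36
52^10 ≡ 84
52^20 ≡ 87
52^25 ≡ 1
The smallest such exponent is 25, so the order of 52 is 25.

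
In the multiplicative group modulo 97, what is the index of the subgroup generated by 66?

Since 66 ∈ (Z/97Z)^×, its order divides φ(97) = 97 − 1 = 96 = 2^5 · 3.
Divisors of 96: 1, 2, 3, 4, 6, 8, 12, 16, 24, 32, 48, 96.
Test each divisor d:
66^1 ≡ 66
66^2 ≡ 88
66^3 ≡ 85
66^4 ≡ 81
66^6 ≡ 47
66^8 ≡ 62
66^12 ≡ 75
66^16 ≡ 61
66^24 ≡ 96
66^32 ≡ 35
66^48 ≡ 1
The order of 66 is 48, so the subgroup it generates has 48 elements.
[(Z/97Z)^× : ⟨66⟩] = 96/48 = 2.

2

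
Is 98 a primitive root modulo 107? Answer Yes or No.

Yes

φ(107) = 107 − 1 = 106 = 2 · 53.
An element g generates (Z/107Z)^× iff g^(106/q) ≢ 1 (mod 107) for each prime q ∈ {2, 53}.
98^53 ≡ 106 (mod 107)  [q = 2: ≢ 1 ✓]
98^2 ≡ 81 (mod 107)  [q = 53: ≢ 1 ✓]
All checks pass, so 98 has order 106 and is a primitive root modulo 107.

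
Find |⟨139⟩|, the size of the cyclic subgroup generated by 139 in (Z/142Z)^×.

By Lagrange's theorem, ord_142(139) divides φ(142) = φ(2)·φ(71) = 1·70 = 70 = 2 · 5 · 7.
Divisors of 70: 1, 2, 5, 7, 10, 14, 35, 70.
Compute 139^d (mod 142) for the divisors d until we hit 1:
139^1 ≡ 139 (mod 142)
139^2 ≡ 9 (mod 142)
139^5 ≡ 41 (mod 142)
139^7 ≡ 85 (mod 142)
139^10 ≡ 119 (mod 142)
139^14 ≡ 125 (mod 142)
139^35 ≡ 141 (mod 142)
139^70 ≡ 1 (mod 142) ✓
So ord_142(139) = 70.

70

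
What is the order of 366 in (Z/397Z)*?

22

ord(366) | φ(397) = 397 − 1 = 396 = 2^2 · 3^2 · 11.
Divisors of 396: 1, 2, 3, 4, 6, 9, 11, 12, 18, 22, 33, 36, 44, 66, 99, 132, 198, 396.
Evaluate successive powers at the divisors of 396:
366^1 ≡ 366
366^2 ≡ 167
366^3 ≡ 381
366^4 ≡ 99
366^6 ≡ 256
366^9 ≡ 271
366^11 ≡ 396
366^12 ≡ 31
366^18 ≡ 393
366^22 ≡ 1
So ord_397(366) = 22.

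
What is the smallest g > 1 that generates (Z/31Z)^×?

φ(31) = 31 − 1 = 30 = 2 · 3 · 5.
g is a primitive root iff g^(30/q) ≢ 1 (mod 31) for each prime q ∈ {2, 3, 5}.
g = 2: 2^15 ≡ 1 — hits 1, so not a primitive root.
g = 3: 3^15 ≡ 30; 3^10 ≡ 25; 3^6 ≡ 16 — none is 1, so 3 is a primitive root.
The smallest primitive root modulo 31 is 3.

3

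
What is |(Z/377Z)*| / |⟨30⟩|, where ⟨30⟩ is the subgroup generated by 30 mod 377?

ord(30) | φ(377) = φ(13·29) = (13−1)·(29−1) = 12·28 = 336 = 2^4 · 3 · 7.
Divisors of 336: 1, 2, 3, 4, 6, 7, 8, 12, 14, 16, 21, 24, 28, 42, 48, 56, 84, 112, 168, 336.
Compute 30^d (mod 377) for the divisors d until we hit 1:
30^1 ≡ 30 (mod 377)
30^2 ≡ 146 (mod 377)
30^3 ≡ 233 (mod 377)
30^4 ≡ 204 (mod 377)
30^6 ≡ 1 (mod 377) ✓
Thus |⟨30⟩| = ord(30) = 6.
[(Z/377Z)^× : ⟨30⟩] = 336/6 = 56.

56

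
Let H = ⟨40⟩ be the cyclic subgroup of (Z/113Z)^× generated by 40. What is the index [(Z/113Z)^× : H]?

7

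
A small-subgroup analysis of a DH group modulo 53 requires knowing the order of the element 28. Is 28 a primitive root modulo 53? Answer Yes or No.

No

φ(53) = 53 − 1 = 52 = 2^2 · 13.
28 is a primitive root mod 53 iff 28^(φ(53)/q) ≢ 1 for every prime q | φ(53), i.e. q ∈ {2, 13}.
28^26 ≡ 1 (mod 53)  [q = 2: ≡ 1 ✗]
28^4 ≡ 15 (mod 53)  [q = 13: ≢ 1 ✓]
The check at q = 2 fails, so 28 generates a proper subgroup.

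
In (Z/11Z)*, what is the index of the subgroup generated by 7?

1

Since 7 ∈ (Z/11Z)^×, its order divides φ(11) = 11 − 1 = 10 = 2 · 5.
Divisors of 10: 1, 2, 5, 10.
Check 7^d mod 11 for each divisor in increasing order:
7^1 ≡ 7 (mod 11)
7^2 ≡ 5 (mod 11)
7^5 ≡ 10 (mod 11)
7^10 ≡ 1 (mod 11) ✓
Thus |⟨7⟩| = ord(7) = 10.
[(Z/11Z)^× : ⟨7⟩] = 10/10 = 1.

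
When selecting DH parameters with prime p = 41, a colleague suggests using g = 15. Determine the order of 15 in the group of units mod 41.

40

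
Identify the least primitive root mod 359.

φ(359) = 359 − 1 = 358 = 2 · 179.
g is a primitive root iff g^(358/q) ≢ 1 (mod 359) for each prime q ∈ {2, 179}.
g = 2: 2^179 ≡ 1 — hits 1, so not a primitive root.
g = 3: 3^179 ≡ 1 — hits 1, so not a primitive root.
g = 4: 4^179 ≡ 1 — hits 1, so not a primitive root.
g = 5: 5^179 ≡ 1 — hits 1, so not a primitive root.
g = 6: 6^179 ≡ 1 — hits 1, so not a primitive root.
g = 7: 7^179 ≡ 358; 7^2 ≡ 49 — none is 1, so 7 is a primitive root.
The smallest primitive root modulo 359 is 7.

7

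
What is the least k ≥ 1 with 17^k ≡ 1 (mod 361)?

ord(17) | φ(361) = φ(19^2) = 19·(19−1) = 342 = 2 · 3^2 · 19.
Divisors of 342: 1, 2, 3, 6, 9, 18, 19, 38, 57, 114, 171, 342.
Check 17^d mod 361 for each divisor in increasing order:
17^1 ≡ 17 (mod 361)
17^2 ≡ 289 (mod 361)
17^3 ≡ 220 (mod 361)
17^6 ≡ 26 (mod 361)
17^9 ≡ 305 (mod 361)
17^18 ≡ 248 (mod 361)
17^19 ≡ 245 (mod 361)
17^38 ≡ 99 (mod 361)
17^57 ≡ 68 (mod 361)
17^114 ≡ 292 (mod 361)
17^171 ≡ 1 (mod 361) ✓
Therefore the multiplicative order of 17 modulo 361 is 171.

171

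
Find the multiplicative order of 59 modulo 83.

41

By Lagrange's theorem, ord_83(59) divides φ(83) = 83 − 1 = 82 = 2 · 41.
Divisors of 82: 1, 2, 41, 82.
Compute 59^d (mod 83) for the divisors d until we hit 1:
59^1 ≡ 59 (mod 83)
59^2 ≡ 78 (mod 83)
59^41 ≡ 1 (mod 83) ✓
Therefore the multiplicative order of 59 modulo 83 is 41.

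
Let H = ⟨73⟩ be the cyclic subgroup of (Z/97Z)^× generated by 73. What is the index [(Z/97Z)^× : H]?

4

Since 73 ∈ (Z/97Z)^×, its order divides φ(97) = 97 − 1 = 96 = 2^5 · 3.
Divisors of 96: 1, 2, 3, 4, 6, 8, 12, 16, 24, 32, 48, 96.
Check 73^d mod 97 for each divisor in increasing order:
73^1 ≡ 73 (mod 97)
73^2 ≡ 91 (mod 97)
73^3 ≡ 47 (mod 97)
73^4 ≡ 36 (mod 97)
73^6 ≡ 75 (mod 97)
73^8 ≡ 35 (mod 97)
73^12 ≡ 96 (mod 97)
73^16 ≡ 61 (mod 97)
73^24 ≡ 1 (mod 97) ✓
So ord_97(73) = 24, hence |⟨73⟩| = 24.
[(Z/97Z)^× : ⟨73⟩] = 96/24 = 4.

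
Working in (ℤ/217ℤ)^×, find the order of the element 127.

ord(127) | φ(217) = φ(7·31) = (7−1)·(31−1) = 6·30 = 180 = 2^2 · 3^2 · 5.
Divisors of 180: 1, 2, 3, 4, 5, 6, 9, 10, 12, 15, 18, 20, 30, 36, 45, 60, 90, 180.
Test each divisor d:
127^1 ≡ 127
127^2 ≡ 71
127^3 ≡ 120
127^4 ≡ 50
127^5 ≡ 57
127^6 ≡ 78
127^9 ≡ 29
127^10 ≡ 211
127^12 ≡ 8
127^15 ≡ 92
127^18 ≡ 190
127^20 ≡ 36
127^30 ≡ 1
Hence ord(127) = 30.

30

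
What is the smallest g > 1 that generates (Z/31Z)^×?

φ(31) = 31 − 1 = 30 = 2 · 3 · 5.
g is a primitive root iff g^(30/q) ≢ 1 (mod 31) for each prime q ∈ {2, 3, 5}.
g = 2: 2^15 ≡ 1 — hits 1, so not a primitive root.
g = 3: 3^15 ≡ 30; 3^10 ≡ 25; 3^6 ≡ 16 — none is 1, so 3 is a primitive root.
Hence the least primitive root of 31 is 3.

3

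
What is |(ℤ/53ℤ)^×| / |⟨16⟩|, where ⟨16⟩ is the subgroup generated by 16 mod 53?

4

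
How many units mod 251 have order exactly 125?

100

φ(251) = 251 − 1 = 250 = 2 · 5^3.
In a cyclic group of order 250, there are φ(d) elements of order d for each divisor d of 250, and zero for non-divisors.
125 = 5^3 divides 250, and φ(125) = 100.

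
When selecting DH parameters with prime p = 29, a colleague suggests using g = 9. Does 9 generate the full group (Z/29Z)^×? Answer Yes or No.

No

φ(29) = 29 − 1 = 28 = 2^2 · 7.
9 is a primitive root mod 29 iff 9^(φ(29)/q) ≢ 1 for every prime q | φ(29), i.e. q ∈ {2, 7}.
9^14 ≡ 1 (mod 29)  [q = 2: ≡ 1 ✗]
9^4 ≡ 7 (mod 29)  [q = 7: ≢ 1 ✓]
9^14 ≡ 1 shows ord(9) | 14, strictly less than φ(29); not a primitive root.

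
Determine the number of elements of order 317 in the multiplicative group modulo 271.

φ(271) = 271 − 1 = 270 = 2 · 3^3 · 5.
(Z/271Z)^× is cyclic (|G| = 270); a cyclic group of order m has exactly φ(d) elements of each order d | m, and none otherwise.
Since 317 ∤ 270, the count is 0.

0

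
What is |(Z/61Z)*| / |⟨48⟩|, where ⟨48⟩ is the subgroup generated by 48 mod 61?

10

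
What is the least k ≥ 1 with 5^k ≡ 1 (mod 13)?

4

Since 5 ∈ (Z/13Z)^×, its order divides φ(13) = 13 − 1 = 12 = 2^2 · 3.
Divisors of 12: 1, 2, 3, 4, 6, 12.
Evaluate successive powers at the divisors of 12:
5^1 ≡ 5 (mod 13)
5^2 ≡ 12 (mod 13)
5^3 ≡ 8 (mod 13)
5^4 ≡ 1 (mod 13) ✓
Therefore the multiplicative order of 5 modulo 13 is 4.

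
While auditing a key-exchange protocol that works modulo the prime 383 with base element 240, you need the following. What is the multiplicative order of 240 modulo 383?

By Lagrange's theorem, ord_383(240) divides φ(383) = 383 − 1 = 382 = 2 · 191.
Divisors of 382: 1, 2, 191, 382.
Check 240^d mod 383 for each divisor in increasing order:
240^1 ≡ 240 (mod 383)
240^2 ≡ 150 (mod 383)
240^191 ≡ 382 (mod 383)
240^382 ≡ 1 (mod 383) ✓
So ord_383(240) = 382.

382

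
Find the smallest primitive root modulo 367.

φ(367) = 367 − 1 = 366 = 2 · 3 · 61.
Test candidates g = 2, 3, … against the prime factors q ∈ {2, 3, 61} of φ(367): g is a generator iff g^(366/q) ≢ 1 for every such q.
g = 2: 2^183 ≡ 1 — hits 1, so not a primitive root.
g = 3: 3^183 ≡ 366; 3^122 ≡ 1 — hits 1, so not a primitive root.
g = 4: 4^183 ≡ 1 — hits 1, so not a primitive root.
g = 5: 5^183 ≡ 366; 5^122 ≡ 1 — hits 1, so not a primitive root.
g = 6: 6^183 ≡ 366; 6^122 ≡ 283; 6^6 ≡ 47 — none is 1, so 6 is a primitive root.
So 6 is the smallest generator of (Z/367Z)^×.

6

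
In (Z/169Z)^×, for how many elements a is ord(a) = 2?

1

φ(169) = φ(13^2) = 13·(13−1) = 156 = 2^2 · 3 · 13.
(Z/169Z)^× is cyclic (|G| = 156); a cyclic group of order m has exactly φ(d) elements of each order d | m, and none otherwise.
2 | 156, and φ(2) = 2 − 1 = 1.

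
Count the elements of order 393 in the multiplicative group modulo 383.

φ(383) = 383 − 1 = 382 = 2 · 191.
(Z/383Z)^× is cyclic (|G| = 382); a cyclic group of order m has exactly φ(d) elements of each order d | m, and none otherwise.
393 does not divide 382, so no element of (Z/383Z)^× has order 393.

0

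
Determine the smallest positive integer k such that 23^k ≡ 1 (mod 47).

By Lagrange's theorem, ord_47(23) divides φ(47) = 47 − 1 = 46 = 2 · 23.
Divisors of 46: 1, 2, 23, 46.
Test each divisor d:
23^1 ≡ 23 (mod 47)
23^2 ≡ 12 (mod 47)
23^23 ≡ 46 (mod 47)
23^46 ≡ 1 (mod 47) ✓
The smallest such exponent is 46, so the order of 23 is 46.

46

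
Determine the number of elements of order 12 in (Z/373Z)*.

4

φ(373) = 373 − 1 = 372 = 2^2 · 3 · 31.
Since (Z/373Z)^× is cyclic of order 372, the number of elements of order d is φ(d) when d | 372 and 0 otherwise.
12 = 2^2 · 3 divides 372, and φ(12) = 4.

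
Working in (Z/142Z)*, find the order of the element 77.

35

Since 77 ∈ (Z/142Z)^×, its order divides φ(142) = φ(2)·φ(71) = 1·70 = 70 = 2 · 5 · 7.
Divisors of 70: 1, 2, 5, 7, 10, 14, 35, 70.
Check 77^d mod 142 for each divisor in increasing order:
77^1 ≡ 77 (mod 142)
77^2 ≡ 107 (mod 142)
77^5 ≡ 37 (mod 142)
77^7 ≡ 125 (mod 142)
77^10 ≡ 91 (mod 142)
77^14 ≡ 5 (mod 142)
77^35 ≡ 1 (mod 142) ✓
So ord_142(77) = 35.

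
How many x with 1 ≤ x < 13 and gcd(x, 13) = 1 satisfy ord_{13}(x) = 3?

2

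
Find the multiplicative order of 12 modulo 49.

The order of 12 must divide φ(49) = φ(7^2) = 7·(7−1) = 42 = 2 · 3 · 7.
Divisors of 42: 1, 2, 3, 6, 7, 14, 21, 42.
Evaluate successive powers at the divisors of 42:
12^1 ≡ 12
12^2 ≡ 46
12^3 ≡ 13
12^6 ≡ 22
12^7 ≡ 19
12^14 ≡ 18
12^21 ≡ 48
12^42 ≡ 1
Hence ord(12) = 42.

42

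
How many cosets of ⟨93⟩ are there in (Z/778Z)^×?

4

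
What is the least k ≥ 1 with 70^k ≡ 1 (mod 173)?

The order of 70 must divide φ(173) = 173 − 1 = 172 = 2^2 · 43.
Divisors of 172: 1, 2, 4, 43, 86, 172.
Check 70^d mod 173 for each divisor in increasing order:
70^1 ≡ 70 (mod 173)
70^2 ≡ 56 (mod 173)
70^4 ≡ 22 (mod 173)
70^43 ≡ 93 (mod 173)
70^86 ≡ 172 (mod 173)
70^172 ≡ 1 (mod 173) ✓
Therefore the multiplicative order of 70 modulo 173 is 172.

172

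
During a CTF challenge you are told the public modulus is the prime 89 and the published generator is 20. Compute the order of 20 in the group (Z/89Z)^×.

By Lagrange's theorem, ord_89(20) divides φ(89) = 89 − 1 = 88 = 2^3 · 11.
Divisors of 88: 1, 2, 4, 8, 11, 22, 44, 88.
Check 20^d mod 89 for each divisor in increasing order:
20^1 ≡ 20
20^2 ≡ 44
20^4 ≡ 67
20^8 ≡ 39
20^11 ≡ 55
20^22 ≡ 88
20^44 ≡ 1
So ord_89(20) = 44.

44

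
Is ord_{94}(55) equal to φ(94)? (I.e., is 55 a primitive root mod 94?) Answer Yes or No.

No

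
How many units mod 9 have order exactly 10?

φ(9) = φ(3^2) = 3·(3−1) = 6 = 2 · 3.
Since (Z/9Z)^× is cyclic of order 6, the number of elements of order d is φ(d) when d | 6 and 0 otherwise.
Since 10 ∤ 6, the count is 0.

0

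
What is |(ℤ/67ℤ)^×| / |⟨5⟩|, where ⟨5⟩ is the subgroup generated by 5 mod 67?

Since 5 ∈ (Z/67Z)^×, its order divides φ(67) = 67 − 1 = 66 = 2 · 3 · 11.
Divisors of 66: 1, 2, 3, 6, 11, 22, 33, 66.
Evaluate successive powers at the divisors of 66:
5^1 ≡ 5 (mod 67)
5^2 ≡ 25 (mod 67)
5^3 ≡ 58 (mod 67)
5^6 ≡ 14 (mod 67)
5^11 ≡ 66 (mod 67)
5^22 ≡ 1 (mod 67) ✓
So ord_67(5) = 22, hence |⟨5⟩| = 22.
The index is φ(67) / ord(5) = 66 / 22 = 3.

3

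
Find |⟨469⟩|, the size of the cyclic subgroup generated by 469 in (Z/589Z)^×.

90

ord(469) | φ(589) = φ(19·31) = (19−1)·(31−1) = 18·30 = 540 = 2^2 · 3^3 · 5.
Divisors of 540: 1, 2, 3, 4, 5, 6, 9, 10, 12, 15, 18, 20, 27, 30, 36, 45, 54, 60, 90, 108, 135, 180, 270, 540.
Evaluate successive powers at the divisors of 540:
469^1 ≡ 469 (mod 589)
469^2 ≡ 264 (mod 589)
469^3 ≡ 126 (mod 589)
469^4 ≡ 194 (mod 589)
469^5 ≡ 280 (mod 589)
469^6 ≡ 562 (mod 589)
469^9 ≡ 132 (mod 589)
469^10 ≡ 63 (mod 589)
469^12 ≡ 140 (mod 589)
469^15 ≡ 559 (mod 589)
469^18 ≡ 343 (mod 589)
469^20 ≡ 435 (mod 589)
469^27 ≡ 512 (mod 589)
469^30 ≡ 311 (mod 589)
469^36 ≡ 438 (mod 589)
469^45 ≡ 94 (mod 589)
469^54 ≡ 39 (mod 589)
469^60 ≡ 125 (mod 589)
469^90 ≡ 1 (mod 589) ✓
So ord_589(469) = 90.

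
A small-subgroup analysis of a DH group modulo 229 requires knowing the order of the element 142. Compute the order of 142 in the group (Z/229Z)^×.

228

Since 142 ∈ (Z/229Z)^×, its order divides φ(229) = 229 − 1 = 228 = 2^2 · 3 · 19.
Divisors of 228: 1, 2, 3, 4, 6, 12, 19, 38, 57, 76, 114, 228.
Check 142^d mod 229 for each divisor in increasing order:
142^1 ≡ 142 (mod 229)
142^2 ≡ 12 (mod 229)
142^3 ≡ 101 (mod 229)
142^4 ≡ 144 (mod 229)
142^6 ≡ 125 (mod 229)
142^12 ≡ 53 (mod 229)
142^19 ≡ 18 (mod 229)
142^38 ≡ 95 (mod 229)
142^57 ≡ 107 (mod 229)
142^76 ≡ 94 (mod 229)
142^114 ≡ 228 (mod 229)
142^228 ≡ 1 (mod 229) ✓
The smallest such exponent is 228, so the order of 142 is 228.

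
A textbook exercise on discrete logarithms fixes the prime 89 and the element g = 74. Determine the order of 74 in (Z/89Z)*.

88

ord(74) | φ(89) = 89 − 1 = 88 = 2^3 · 11.
Divisors of 88: 1, 2, 4, 8, 11, 22, 44, 88.
Check 74^d mod 89 for each divisor in increasing order:
74^1 ≡ 74 (mod 89)
74^2 ≡ 47 (mod 89)
74^4 ≡ 73 (mod 89)
74^8 ≡ 78 (mod 89)
74^11 ≡ 12 (mod 89)
74^22 ≡ 55 (mod 89)
74^44 ≡ 88 (mod 89)
74^88 ≡ 1 (mod 89) ✓
The smallest such exponent is 88, so the order of 74 is 88.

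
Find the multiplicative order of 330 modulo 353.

176

Since 330 ∈ (Z/353Z)^×, its order divides φ(353) = 353 − 1 = 352 = 2^5 · 11.
Divisors of 352: 1, 2, 4, 8, 11, 16, 22, 32, 44, 88, 176, 352.
Test each divisor d:
330^1 ≡ 330 (mod 353)
330^2 ≡ 176 (mod 353)
330^4 ≡ 265 (mod 353)
330^8 ≡ 331 (mod 353)
330^11 ≡ 100 (mod 353)
330^16 ≡ 131 (mod 353)
330^22 ≡ 116 (mod 353)
330^32 ≡ 217 (mod 353)
330^44 ≡ 42 (mod 353)
330^88 ≡ 352 (mod 353)
330^176 ≡ 1 (mod 353) ✓
Hence ord(330) = 176.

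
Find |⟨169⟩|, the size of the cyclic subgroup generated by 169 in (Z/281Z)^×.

140

The order of 169 must divide φ(281) = 281 − 1 = 280 = 2^3 · 5 · 7.
Divisors of 280: 1, 2, 4, 5, 7, 8, 10, 14, 20, 28, 35, 40, 56, 70, 140, 280.
Evaluate successive powers at the divisors of 280:
169^1 ≡ 169
169^2 ≡ 180
169^4 ≡ 85
169^5 ≡ 34
169^7 ≡ 219
169^8 ≡ 200
169^10 ≡ 32
169^14 ≡ 191
169^20 ≡ 181
169^28 ≡ 232
169^35 ≡ 228
169^40 ≡ 165
169^56 ≡ 153
169^70 ≡ 280
169^140 ≡ 1
Therefore the multiplicative order of 169 modulo 281 is 140.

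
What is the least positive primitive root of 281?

φ(281) = 281 − 1 = 280 = 2^3 · 5 · 7.
g is a primitive root iff g^(280/q) ≢ 1 (mod 281) for each prime q ∈ {2, 5, 7}.
g = 2: 2^140 ≡ 1 — hits 1, so not a primitive root.
g = 3: 3^140 ≡ 280; 3^56 ≡ 86; 3^40 ≡ 249 — none is 1, so 3 is a primitive root.
Hence the least primitive root of 281 is 3.

3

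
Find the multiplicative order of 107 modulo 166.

By Lagrange's theorem, ord_166(107) divides φ(166) = φ(2)·φ(83) = 1·82 = 82 = 2 · 41.
Divisors of 82: 1, 2, 41, 82.
Test each divisor d:
107^1 ≡ 107
107^2 ≡ 161
107^41 ≡ 165
107^82 ≡ 1
So ord_166(107) = 82.

82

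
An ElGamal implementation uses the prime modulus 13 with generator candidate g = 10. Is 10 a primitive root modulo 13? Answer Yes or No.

φ(13) = 13 − 1 = 12 = 2^2 · 3.
It suffices to check that the order of 10 is not a proper divisor of 12: compute 10^(12/q) for q ∈ {2, 3}.
10^6 ≡ 1 (mod 13)  [q = 2: ≡ 1 ✗]
10^4 ≡ 3 (mod 13)  [q = 3: ≢ 1 ✓]
The check at q = 2 fails, so 10 generates a proper subgroup.

No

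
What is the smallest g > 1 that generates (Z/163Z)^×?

φ(163) = 163 − 1 = 162 = 2 · 3^4.
Test candidates g = 2, 3, … against the prime factors q ∈ {2, 3} of φ(163): g is a generator iff g^(162/q) ≢ 1 for every such q.
g = 2: 2^81 ≡ 162; 2^54 ≡ 104 — none is 1, so 2 is a primitive root.
So 2 is the smallest generator of (Z/163Z)^×.

2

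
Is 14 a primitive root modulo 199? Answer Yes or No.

No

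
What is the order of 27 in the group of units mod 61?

10

The order of 27 must divide φ(61) = 61 − 1 = 60 = 2^2 · 3 · 5.
Divisors of 60: 1, 2, 3, 4, 5, 6, 10, 12, 15, 20, 30, 60.
Compute 27^d (mod 61) for the divisors d until we hit 1:
27^1 ≡ 27
27^2 ≡ 58
27^3 ≡ 41
27^4 ≡ 9
27^5 ≡ 60
27^6 ≡ 34
27^10 ≡ 1
So ord_61(27) = 10.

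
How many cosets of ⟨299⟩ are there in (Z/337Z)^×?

7

By Lagrange's theorem, ord_337(299) divides φ(337) = 337 − 1 = 336 = 2^4 · 3 · 7.
Divisors of 336: 1, 2, 3, 4, 6, 7, 8, 12, 14, 16, 21, 24, 28, 42, 48, 56, 84, 112, 168, 336.
Check 299^d mod 337 for each divisor in increasing order:
299^1 ≡ 299 (mod 337)
299^2 ≡ 96 (mod 337)
299^3 ≡ 59 (mod 337)
299^4 ≡ 117 (mod 337)
299^6 ≡ 111 (mod 337)
299^7 ≡ 163 (mod 337)
299^8 ≡ 209 (mod 337)
299^12 ≡ 189 (mod 337)
299^14 ≡ 283 (mod 337)
299^16 ≡ 208 (mod 337)
299^21 ≡ 297 (mod 337)
299^24 ≡ 336 (mod 337)
299^28 ≡ 220 (mod 337)
299^42 ≡ 252 (mod 337)
299^48 ≡ 1 (mod 337) ✓
So ord_337(299) = 48, hence |⟨299⟩| = 48.
Index = |(Z/337Z)^×| / |⟨299⟩| = 336 / 48 = 7.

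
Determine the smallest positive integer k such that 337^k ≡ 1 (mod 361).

342

The order of 337 must divide φ(361) = φ(19^2) = 19·(19−1) = 342 = 2 · 3^2 · 19.
Divisors of 342: 1, 2, 3, 6, 9, 18, 19, 38, 57, 114, 171, 342.
Test each divisor d:
337^1 ≡ 337
337^2 ≡ 215
337^3 ≡ 255
337^6 ≡ 45
337^9 ≡ 284
337^18 ≡ 153
337^19 ≡ 299
337^38 ≡ 234
337^57 ≡ 293
337^114 ≡ 292
337^171 ≡ 360
337^342 ≡ 1
Hence ord(337) = 342.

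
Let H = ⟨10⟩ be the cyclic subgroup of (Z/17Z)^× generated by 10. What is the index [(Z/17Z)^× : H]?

By Lagrange's theorem, ord_17(10) divides φ(17) = 17 − 1 = 16 = 2^4.
Divisors of 16: 1, 2, 4, 8, 16.
Compute 10^d (mod 17) for the divisors d until we hit 1:
10^1 ≡ 10
10^2 ≡ 15
10^4 ≡ 4
10^8 ≡ 16
10^16 ≡ 1
The order of 10 is 16, so the subgroup it generates has 16 elements.
[(Z/17Z)^× : ⟨10⟩] = 16/16 = 1.

1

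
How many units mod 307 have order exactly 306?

96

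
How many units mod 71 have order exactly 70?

φ(71) = 71 − 1 = 70 = 2 · 5 · 7.
In a cyclic group of order 70, there are φ(d) elements of order d for each divisor d of 70, and zero for non-divisors.
70 = 2 · 5 · 7 divides 70, and φ(70) = 24.

24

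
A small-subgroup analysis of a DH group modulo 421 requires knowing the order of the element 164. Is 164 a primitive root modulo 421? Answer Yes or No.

φ(421) = 421 − 1 = 420 = 2^2 · 3 · 5 · 7.
It suffices to check that the order of 164 is not a proper divisor of 420: compute 164^(420/q) for q ∈ {2, 3, 5, 7}.
164^210 ≡ 420 (mod 421)  [q = 2: ≢ 1 ✓]
164^140 ≡ 1 (mod 421)  [q = 3: ≡ 1 ✗]
164^84 ≡ 252 (mod 421)  [q = 5: ≢ 1 ✓]
164^60 ≡ 370 (mod 421)  [q = 7: ≢ 1 ✓]
Since 164^140 ≡ 1, the order of 164 divides 140 < 420, so 164 is not a primitive root.

No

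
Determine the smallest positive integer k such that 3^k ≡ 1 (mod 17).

The order of 3 must divide φ(17) = 17 − 1 = 16 = 2^4.
Divisors of 16: 1, 2, 4, 8, 16.
Evaluate successive powers at the divisors of 16:
3^1 ≡ 3 (mod 17)
3^2 ≡ 9 (mod 17)
3^4 ≡ 13 (mod 17)
3^8 ≡ 16 (mod 17)
3^16 ≡ 1 (mod 17) ✓
So ord_17(3) = 16.

16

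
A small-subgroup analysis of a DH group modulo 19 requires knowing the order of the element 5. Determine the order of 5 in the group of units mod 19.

9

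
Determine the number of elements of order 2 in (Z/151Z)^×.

1

φ(151) = 151 − 1 = 150 = 2 · 3 · 5^2.
In a cyclic group of order 150, there are φ(d) elements of order d for each divisor d of 150, and zero for non-divisors.
2 | 150, and φ(2) = 2 − 1 = 1.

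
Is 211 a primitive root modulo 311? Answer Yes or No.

Yes

φ(311) = 311 − 1 = 310 = 2 · 5 · 31.
Test 211^(310/q) mod 311 for each prime factor q of 310:
211^155 ≡ 310 (mod 311)  [q = 2: ≢ 1 ✓]
211^62 ≡ 36 (mod 311)  [q = 5: ≢ 1 ✓]
211^10 ≡ 113 (mod 311)  [q = 31: ≢ 1 ✓]
All checks pass, so 211 has order 310 and is a primitive root modulo 311.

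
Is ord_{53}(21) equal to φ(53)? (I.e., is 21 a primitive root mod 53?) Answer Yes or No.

φ(53) = 53 − 1 = 52 = 2^2 · 13.
21 is a primitive root mod 53 iff 21^(φ(53)/q) ≢ 1 for every prime q | φ(53), i.e. q ∈ {2, 13}.
21^26 ≡ 52 (mod 53)  [q = 2: ≢ 1 ✓]
21^4 ≡ 24 (mod 53)  [q = 13: ≢ 1 ✓]
None equal 1, so ord_53(21) = 52: 21 is a primitive root.

Yes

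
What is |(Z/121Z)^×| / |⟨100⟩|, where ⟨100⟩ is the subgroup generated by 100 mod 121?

By Lagrange's theorem, ord_121(100) divides φ(121) = φ(11^2) = 11·(11−1) = 110 = 2 · 5 · 11.
Divisors of 110: 1, 2, 5, 10, 11, 22, 55, 110.
Check 100^d mod 121 for each divisor in increasing order:
100^1 ≡ 100 (mod 121)
100^2 ≡ 78 (mod 121)
100^5 ≡ 12 (mod 121)
100^10 ≡ 23 (mod 121)
100^11 ≡ 1 (mod 121) ✓
The order of 100 is 11, so the subgroup it generates has 11 elements.
The index is φ(121) / ord(100) = 110 / 11 = 10.

10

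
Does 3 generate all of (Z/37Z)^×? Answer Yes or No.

φ(37) = 37 − 1 = 36 = 2^2 · 3^2.
It suffices to check that the order of 3 is not a proper divisor of 36: compute 3^(36/q) for q ∈ {2, 3}.
3^18 ≡ 1 (mod 37)  [q = 2: ≡ 1 ✗]
3^12 ≡ 10 (mod 37)  [q = 3: ≢ 1 ✓]
Since 3^18 ≡ 1, the order of 3 divides 18 < 36, so 3 is not a primitive root.

No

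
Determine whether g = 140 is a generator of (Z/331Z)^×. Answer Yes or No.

Yes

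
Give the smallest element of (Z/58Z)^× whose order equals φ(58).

3

φ(58) = φ(2)·φ(29) = 1·28 = 28 = 2^2 · 7.
Test candidates g = 2, 3, … against the prime factors q ∈ {2, 7} of φ(58): g is a generator iff g^(28/q) ≢ 1 for every such q.
g = 2: gcd(2, 58) = 2 > 1, not a unit — skip.
g = 3: 3^14 ≡ 57; 3^4 ≡ 23 — none is 1, so 3 is a primitive root.
So 3 is the smallest generator of (Z/58Z)^×.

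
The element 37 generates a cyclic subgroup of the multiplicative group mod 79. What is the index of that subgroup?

1

ord(37) | φ(79) = 79 − 1 = 78 = 2 · 3 · 13.
Divisors of 78: 1, 2, 3, 6, 13, 26, 39, 78.
Test each divisor d:
37^1 ≡ 37 (mod 79)
37^2 ≡ 26 (mod 79)
37^3 ≡ 14 (mod 79)
37^6 ≡ 38 (mod 79)
37^13 ≡ 24 (mod 79)
37^26 ≡ 23 (mod 79)
37^39 ≡ 78 (mod 79)
37^78 ≡ 1 (mod 79) ✓
Thus |⟨37⟩| = ord(37) = 78.
Index = |(Z/79Z)^×| / |⟨37⟩| = 78 / 78 = 1.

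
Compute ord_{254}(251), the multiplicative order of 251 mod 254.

63

The order of 251 must divide φ(254) = φ(2)·φ(127) = 1·126 = 126 = 2 · 3^2 · 7.
Divisors of 126: 1, 2, 3, 6, 7, 9, 14, 18, 21, 42, 63, 126.
Compute 251^d (mod 254) for the divisors d until we hit 1:
251^1 ≡ 251 (mod 254)
251^2 ≡ 9 (mod 254)
251^3 ≡ 227 (mod 254)
251^6 ≡ 221 (mod 254)
251^7 ≡ 99 (mod 254)
251^9 ≡ 129 (mod 254)
251^14 ≡ 149 (mod 254)
251^18 ≡ 131 (mod 254)
251^21 ≡ 19 (mod 254)
251^42 ≡ 107 (mod 254)
251^63 ≡ 1 (mod 254) ✓
So ord_254(251) = 63.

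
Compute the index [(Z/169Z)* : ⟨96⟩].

3

By Lagrange's theorem, ord_169(96) divides φ(169) = φ(13^2) = 13·(13−1) = 156 = 2^2 · 3 · 13.
Divisors of 156: 1, 2, 3, 4, 6, 12, 13, 26, 39, 52, 78, 156.
Check 96^d mod 169 for each divisor in increasing order:
96^1 ≡ 96
96^2 ≡ 90
96^3 ≡ 21
96^4 ≡ 157
96^6 ≡ 103
96^12 ≡ 131
96^13 ≡ 70
96^26 ≡ 168
96^39 ≡ 99
96^52 ≡ 1
Thus |⟨96⟩| = ord(96) = 52.
The index is φ(169) / ord(96) = 156 / 52 = 3.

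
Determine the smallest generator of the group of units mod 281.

3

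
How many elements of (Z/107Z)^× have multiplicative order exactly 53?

φ(107) = 107 − 1 = 106 = 2 · 53.
Since (Z/107Z)^× is cyclic of order 106, the number of elements of order d is φ(d) when d | 106 and 0 otherwise.
53 | 106, and φ(53) = 53 − 1 = 52.

52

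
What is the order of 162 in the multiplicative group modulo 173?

172

Since 162 ∈ (Z/173Z)^×, its order divides φ(173) = 173 − 1 = 172 = 2^2 · 43.
Divisors of 172: 1, 2, 4, 43, 86, 172.
Test each divisor d:
162^1 ≡ 162 (mod 173)
162^2 ≡ 121 (mod 173)
162^4 ≡ 109 (mod 173)
162^43 ≡ 80 (mod 173)
162^86 ≡ 172 (mod 173)
162^172 ≡ 1 (mod 173) ✓
So ord_173(162) = 172.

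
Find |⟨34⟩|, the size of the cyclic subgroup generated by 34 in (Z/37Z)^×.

9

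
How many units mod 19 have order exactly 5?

0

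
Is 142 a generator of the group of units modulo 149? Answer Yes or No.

φ(149) = 149 − 1 = 148 = 2^2 · 37.
Test 142^(148/q) mod 149 for each prime factor q of 148:
142^74 ≡ 1 (mod 149)  [q = 2: ≡ 1 ✗]
142^4 ≡ 17 (mod 149)  [q = 37: ≢ 1 ✓]
The check at q = 2 fails, so 142 generates a proper subgroup.

No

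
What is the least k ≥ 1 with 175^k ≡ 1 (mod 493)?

16

By Lagrange's theorem, ord_493(175) divides φ(493) = φ(17·29) = (17−1)·(29−1) = 16·28 = 448 = 2^6 · 7.
Divisors of 448: 1, 2, 4, 7, 8, 14, 16, 28, 32, 56, 64, 112, 224, 448.
Compute 175^d (mod 493) for the divisors d until we hit 1:
175^1 ≡ 175 (mod 493)
175^2 ≡ 59 (mod 493)
175^4 ≡ 30 (mod 493)
175^7 ≡ 146 (mod 493)
175^8 ≡ 407 (mod 493)
175^14 ≡ 117 (mod 493)
175^16 ≡ 1 (mod 493) ✓
Hence ord(175) = 16.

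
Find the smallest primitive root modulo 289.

φ(289) = φ(17^2) = 17·(17−1) = 272 = 2^4 · 17.
Test candidates g = 2, 3, … against the prime factors q ∈ {2, 17} of φ(289): g is a generator iff g^(272/q) ≢ 1 for every such q.
g = 2: 2^136 ≡ 1 — hits 1, so not a primitive root.
g = 3: 3^136 ≡ 288; 3^16 ≡ 171 — none is 1, so 3 is a primitive root.
The smallest primitive root modulo 289 is 3.

3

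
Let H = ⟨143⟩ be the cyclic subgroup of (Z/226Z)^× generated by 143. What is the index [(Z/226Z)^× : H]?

Since 143 ∈ (Z/226Z)^×, its order divides φ(226) = φ(2)·φ(113) = 1·112 = 112 = 2^4 · 7.
Divisors of 112: 1, 2, 4, 7, 8, 14, 16, 28, 56, 112.
Evaluate successive powers at the divisors of 112:
143^1 ≡ 143 (mod 226)
143^2 ≡ 109 (mod 226)
143^4 ≡ 129 (mod 226)
143^7 ≡ 1 (mod 226) ✓
Thus |⟨143⟩| = ord(143) = 7.
The index is φ(226) / ord(143) = 112 / 7 = 16.

16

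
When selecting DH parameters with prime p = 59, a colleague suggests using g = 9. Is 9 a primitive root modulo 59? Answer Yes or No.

No

φ(59) = 59 − 1 = 58 = 2 · 29.
An element g generates (Z/59Z)^× iff g^(58/q) ≢ 1 (mod 59) for each prime q ∈ {2, 29}.
9^29 ≡ 1 (mod 59)  [q = 2: ≡ 1 ✗]
9^2 ≡ 22 (mod 59)  [q = 29: ≢ 1 ✓]
Since 9^29 ≡ 1, the order of 9 divides 29 < 58, so 9 is not a primitive root.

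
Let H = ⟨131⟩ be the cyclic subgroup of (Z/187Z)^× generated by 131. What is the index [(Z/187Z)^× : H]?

10

Since 131 ∈ (Z/187Z)^×, its order divides φ(187) = φ(11·17) = (11−1)·(17−1) = 10·16 = 160 = 2^5 · 5.
Divisors of 160: 1, 2, 4, 5, 8, 10, 16, 20, 32, 40, 80, 160.
Evaluate successive powers at the divisors of 160:
131^1 ≡ 131 (mod 187)
131^2 ≡ 144 (mod 187)
131^4 ≡ 166 (mod 187)
131^5 ≡ 54 (mod 187)
131^8 ≡ 67 (mod 187)
131^10 ≡ 111 (mod 187)
131^16 ≡ 1 (mod 187) ✓
Thus |⟨131⟩| = ord(131) = 16.
The index is φ(187) / ord(131) = 160 / 16 = 10.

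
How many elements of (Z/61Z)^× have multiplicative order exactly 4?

2

φ(61) = 61 − 1 = 60 = 2^2 · 3 · 5.
Since (Z/61Z)^× is cyclic of order 60, the number of elements of order d is φ(d) when d | 60 and 0 otherwise.
4 = 2^2 divides 60, and φ(4) = 2.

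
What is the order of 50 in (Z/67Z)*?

66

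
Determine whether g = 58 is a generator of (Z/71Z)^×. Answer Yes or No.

No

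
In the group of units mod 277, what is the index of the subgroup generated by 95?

By Lagrange's theorem, ord_277(95) divides φ(277) = 277 − 1 = 276 = 2^2 · 3 · 23.
Divisors of 276: 1, 2, 3, 4, 6, 12, 23, 46, 69, 92, 138, 276.
Check 95^d mod 277 for each divisor in increasing order:
95^1 ≡ 95
95^2 ≡ 161
95^3 ≡ 60
95^4 ≡ 160
95^6 ≡ 276
95^12 ≡ 1
The order of 95 is 12, so the subgroup it generates has 12 elements.
The index is φ(277) / ord(95) = 276 / 12 = 23.

23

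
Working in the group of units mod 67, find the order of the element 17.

The order of 17 must divide φ(67) = 67 − 1 = 66 = 2 · 3 · 11.
Divisors of 66: 1, 2, 3, 6, 11, 22, 33, 66.
Compute 17^d (mod 67) for the divisors d until we hit 1:
17^1 ≡ 17
17^2 ≡ 21
17^3 ≡ 22
17^6 ≡ 15
17^11 ≡ 29
17^22 ≡ 37
17^33 ≡ 1
Hence ord(17) = 33.

33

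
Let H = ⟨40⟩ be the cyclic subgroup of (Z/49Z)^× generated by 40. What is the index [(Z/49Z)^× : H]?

Since 40 ∈ (Z/49Z)^×, its order divides φ(49) = φ(7^2) = 7·(7−1) = 42 = 2 · 3 · 7.
Divisors of 42: 1, 2, 3, 6, 7, 14, 21, 42.
Evaluate successive powers at the divisors of 42:
40^1 ≡ 40 (mod 49)
40^2 ≡ 32 (mod 49)
40^3 ≡ 6 (mod 49)
40^6 ≡ 36 (mod 49)
40^7 ≡ 19 (mod 49)
40^14 ≡ 18 (mod 49)
40^21 ≡ 48 (mod 49)
40^42 ≡ 1 (mod 49) ✓
So ord_49(40) = 42, hence |⟨40⟩| = 42.
[(Z/49Z)^× : ⟨40⟩] = 42/42 = 1.

1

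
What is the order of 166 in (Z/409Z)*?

204

ord(166) | φ(409) = 409 − 1 = 408 = 2^3 · 3 · 17.
Divisors of 408: 1, 2, 3, 4, 6, 8, 12, 17, 24, 34, 51, 68, 102, 136, 204, 408.
Check 166^d mod 409 for each divisor in increasing order:
166^1 ≡ 166
166^2 ≡ 153
166^3 ≡ 40
166^4 ≡ 96
166^6 ≡ 373
166^8 ≡ 218
166^12 ≡ 69
166^17 ≡ 192
166^24 ≡ 262
166^34 ≡ 54
166^51 ≡ 143
166^68 ≡ 53
166^102 ≡ 408
166^136 ≡ 355
166^204 ≡ 1
The smallest such exponent is 204, so the order of 166 is 204.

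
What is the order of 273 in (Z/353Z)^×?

352

By Lagrange's theorem, ord_353(273) divides φ(353) = 353 − 1 = 352 = 2^5 · 11.
Divisors of 352: 1, 2, 4, 8, 11, 16, 22, 32, 44, 88, 176, 352.
Compute 273^d (mod 353) for the divisors d until we hit 1:
273^1 ≡ 273
273^2 ≡ 46
273^4 ≡ 351
273^8 ≡ 4
273^11 ≡ 106
273^16 ≡ 16
273^22 ≡ 293
273^32 ≡ 256
273^44 ≡ 70
273^88 ≡ 311
273^176 ≡ 352
273^352 ≡ 1
So ord_353(273) = 352.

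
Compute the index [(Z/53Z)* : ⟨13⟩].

4

ord(13) | φ(53) = 53 − 1 = 52 = 2^2 · 13.
Divisors of 52: 1, 2, 4, 13, 26, 52.
Check 13^d mod 53 for each divisor in increasing order:
13^1 ≡ 13 (mod 53)
13^2 ≡ 10 (mod 53)
13^4 ≡ 47 (mod 53)
13^13 ≡ 1 (mod 53) ✓
So ord_53(13) = 13, hence |⟨13⟩| = 13.
Index = |(Z/53Z)^×| / |⟨13⟩| = 52 / 13 = 4.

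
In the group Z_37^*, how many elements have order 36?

φ(37) = 37 − 1 = 36 = 2^2 · 3^2.
Since (Z/37Z)^× is cyclic of order 36, the number of elements of order d is φ(d) when d | 36 and 0 otherwise.
36 = 2^2 · 3^2 divides 36, and φ(36) = 12.

12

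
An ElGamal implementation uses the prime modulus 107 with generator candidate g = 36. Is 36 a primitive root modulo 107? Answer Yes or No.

φ(107) = 107 − 1 = 106 = 2 · 53.
An element g generates (Z/107Z)^× iff g^(106/q) ≢ 1 (mod 107) for each prime q ∈ {2, 53}.
36^53 ≡ 1 (mod 107)  [q = 2: ≡ 1 ✗]
36^2 ≡ 12 (mod 107)  [q = 53: ≢ 1 ✓]
36^53 ≡ 1 shows ord(36) | 53, strictly less than φ(107); not a primitive root.

No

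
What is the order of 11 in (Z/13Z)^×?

12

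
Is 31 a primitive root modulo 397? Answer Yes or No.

No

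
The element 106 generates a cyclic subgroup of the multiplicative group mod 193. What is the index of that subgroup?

The order of 106 must divide φ(193) = 193 − 1 = 192 = 2^6 · 3.
Divisors of 192: 1, 2, 3, 4, 6, 8, 12, 16, 24, 32, 48, 64, 96, 192.
Test each divisor d:
106^1 ≡ 106
106^2 ≡ 42
106^3 ≡ 13
106^4 ≡ 27
106^6 ≡ 169
106^8 ≡ 150
106^12 ≡ 190
106^16 ≡ 112
106^24 ≡ 9
106^32 ≡ 192
106^48 ≡ 81
106^64 ≡ 1
The order of 106 is 64, so the subgroup it generates has 64 elements.
[(Z/193Z)^× : ⟨106⟩] = 192/64 = 3.

3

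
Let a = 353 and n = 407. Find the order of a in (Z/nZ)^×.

36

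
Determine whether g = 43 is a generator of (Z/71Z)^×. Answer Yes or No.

φ(71) = 71 − 1 = 70 = 2 · 5 · 7.
43 is a primitive root mod 71 iff 43^(φ(71)/q) ≢ 1 for every prime q | φ(71), i.e. q ∈ {2, 5, 7}.
43^35 ≡ 1 (mod 71)  [q = 2: ≡ 1 ✗]
43^14 ≡ 57 (mod 71)  [q = 5: ≢ 1 ✓]
43^10 ≡ 30 (mod 71)  [q = 7: ≢ 1 ✓]
The check at q = 2 fails, so 43 generates a proper subgroup.

No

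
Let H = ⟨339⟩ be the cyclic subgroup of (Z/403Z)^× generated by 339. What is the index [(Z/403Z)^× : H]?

Since 339 ∈ (Z/403Z)^×, its order divides φ(403) = φ(13·31) = (13−1)·(31−1) = 12·30 = 360 = 2^3 · 3^2 · 5.
Divisors of 360: 1, 2, 3, 4, 5, 6, 8, 9, 10, 12, 15, 18, 20, 24, 30, 36, 40, 45, 60, 72, 90, 120, 180, 360.
Evaluate successive powers at the divisors of 360:
339^1 ≡ 339 (mod 403)
339^2 ≡ 66 (mod 403)
339^3 ≡ 209 (mod 403)
339^4 ≡ 326 (mod 403)
339^5 ≡ 92 (mod 403)
339^6 ≡ 157 (mod 403)
339^8 ≡ 287 (mod 403)
339^9 ≡ 170 (mod 403)
339^10 ≡ 1 (mod 403) ✓
The order of 339 is 10, so the subgroup it generates has 10 elements.
The index is φ(403) / ord(339) = 360 / 10 = 36.

36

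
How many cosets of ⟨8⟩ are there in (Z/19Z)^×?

The order of 8 must divide φ(19) = 19 − 1 = 18 = 2 · 3^2.
Divisors of 18: 1, 2, 3, 6, 9, 18.
Compute 8^d (mod 19) for the divisors d until we hit 1:
8^1 ≡ 8 (mod 19)
8^2 ≡ 7 (mod 19)
8^3 ≡ 18 (mod 19)
8^6 ≡ 1 (mod 19) ✓
So ord_19(8) = 6, hence |⟨8⟩| = 6.
The index is φ(19) / ord(8) = 18 / 6 = 3.

3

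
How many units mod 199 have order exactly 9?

6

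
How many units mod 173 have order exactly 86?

42

φ(173) = 173 − 1 = 172 = 2^2 · 43.
Since (Z/173Z)^× is cyclic of order 172, the number of elements of order d is φ(d) when d | 172 and 0 otherwise.
86 = 2 · 43 divides 172, and φ(86) = 42.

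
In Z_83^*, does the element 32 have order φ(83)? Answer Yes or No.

φ(83) = 83 − 1 = 82 = 2 · 41.
Test 32^(82/q) mod 83 for each prime factor q of 82:
32^41 ≡ 82 (mod 83)  [q = 2: ≢ 1 ✓]
32^2 ≡ 28 (mod 83)  [q = 41: ≢ 1 ✓]
None equal 1, so ord_83(32) = 82: 32 is a primitive root.

Yes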